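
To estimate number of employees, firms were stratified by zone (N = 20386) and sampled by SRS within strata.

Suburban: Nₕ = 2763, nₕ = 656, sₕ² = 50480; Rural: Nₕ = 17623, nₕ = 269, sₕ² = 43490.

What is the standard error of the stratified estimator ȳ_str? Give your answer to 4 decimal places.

Var(ȳ_str) = Σₕ Wₕ²(1 − fₕ)sₕ²/nₕ with Wₕ = Nₕ/N, N = 20386.
Suburban: Wₕ = 0.13553419; term = 0.13553419²·(1 − 0.23742309)·50480/656 = 1.0779457.
Rural: Wₕ = 0.86446581; term = 0.86446581²·(1 − 0.01526414)·43490/269 = 118.97413.
Sum = 120.05208.
SE = √(120.05208) = 10.9568.

10.9568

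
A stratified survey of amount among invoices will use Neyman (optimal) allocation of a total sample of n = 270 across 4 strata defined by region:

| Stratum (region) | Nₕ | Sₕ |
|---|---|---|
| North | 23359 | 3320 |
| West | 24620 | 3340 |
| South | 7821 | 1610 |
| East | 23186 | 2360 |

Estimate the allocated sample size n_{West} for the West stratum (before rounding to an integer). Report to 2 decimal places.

97.77

Neyman allocation: nₕ = n·NₕSₕ / Σⱼ NⱼSⱼ.
Σ NⱼSⱼ = 23359·3320 + 24620·3340 + 7821·1610 + 23186·2360 = 2.2709345 × 10^8.
n_{West} = 270·24620·3340 / (2.2709345 × 10^8) = 97.77.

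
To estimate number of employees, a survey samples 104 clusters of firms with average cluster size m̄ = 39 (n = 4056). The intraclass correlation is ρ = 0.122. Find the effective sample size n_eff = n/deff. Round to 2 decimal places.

719.66

deff = 1 + (39 − 1)·0.122 = 1 + 4.636 = 5.636.
n_eff = 4056 / 5.636 = 719.66.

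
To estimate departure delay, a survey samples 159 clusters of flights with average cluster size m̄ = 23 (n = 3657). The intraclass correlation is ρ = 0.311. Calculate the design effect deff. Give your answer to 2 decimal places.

deff = 1 + (23 − 1)·0.311 = 1 + 6.842 = 7.842.

7.84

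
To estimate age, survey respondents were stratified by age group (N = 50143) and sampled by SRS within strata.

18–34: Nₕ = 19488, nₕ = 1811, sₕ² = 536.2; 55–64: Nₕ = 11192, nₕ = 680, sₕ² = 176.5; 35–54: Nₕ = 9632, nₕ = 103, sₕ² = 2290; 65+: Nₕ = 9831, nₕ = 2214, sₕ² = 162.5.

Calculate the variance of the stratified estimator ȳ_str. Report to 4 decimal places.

Var(ȳ_str) = Σₕ Wₕ²(1 − fₕ)sₕ²/nₕ with Wₕ = Nₕ/N, N = 50143.
18–34: Wₕ = 0.38864847; term = 0.38864847²·(1 − 0.09292898)·536.2/1811 = 0.040566129.
55–64: Wₕ = 0.22320164; term = 0.22320164²·(1 − 0.06075768)·176.5/680 = 0.012145299.
35–54: Wₕ = 0.19209062; term = 0.19209062²·(1 − 0.01069352)·2290/103 = 0.81159886.
65+: Wₕ = 0.19605927; term = 0.19605927²·(1 − 0.22520598)·162.5/2214 = 0.0021859326.
Sum = 0.86649622.

0.8665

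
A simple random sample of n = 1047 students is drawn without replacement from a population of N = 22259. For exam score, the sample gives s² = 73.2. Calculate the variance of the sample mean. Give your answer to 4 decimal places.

Under SRS without replacement, Var(ȳ) = (1 − f)·s²/n with f = n/N = 1047/22259 = 0.04703715.
Var(ȳ) = (1 − 0.04703715)·73.2/1047 = 0.95296285·0.06991404 = 0.066625483.

0.0666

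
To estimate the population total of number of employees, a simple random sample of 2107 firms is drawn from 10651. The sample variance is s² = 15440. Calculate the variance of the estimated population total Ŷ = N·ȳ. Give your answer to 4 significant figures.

Var(Ŷ) = N²·Var(ȳ) = N²·(1 − n/N)·s²/n.
f = 2107/10651 = 0.19782180; Var(ȳ) = 0.80217820·15440/2107 = 5.8783253.
Var(Ŷ) = 10651² · 5.8783253 = 6.6685957 × 10^8.

6.669 × 10^8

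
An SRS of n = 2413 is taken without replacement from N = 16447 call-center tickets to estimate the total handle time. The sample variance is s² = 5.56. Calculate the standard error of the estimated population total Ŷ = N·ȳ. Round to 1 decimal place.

Var(Ŷ) = N²·Var(ȳ) = N²·(1 − n/N)·s²/n.
f = 2413/16447 = 0.14671369; Var(ȳ) = 0.85328631·5.56/2413 = 0.0019661301.
Var(Ŷ) = 16447² · 0.0019661301 = 531845.68.
SE(Ŷ) = √(531845.68) = 729.3.

729.3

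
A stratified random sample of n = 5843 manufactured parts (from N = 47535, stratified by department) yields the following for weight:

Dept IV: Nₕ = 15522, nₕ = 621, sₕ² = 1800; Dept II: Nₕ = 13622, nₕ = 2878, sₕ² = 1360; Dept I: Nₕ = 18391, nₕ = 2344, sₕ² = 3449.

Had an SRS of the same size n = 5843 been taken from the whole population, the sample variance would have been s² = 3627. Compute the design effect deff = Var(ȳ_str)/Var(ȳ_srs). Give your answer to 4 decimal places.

0.9542

Var(ȳ_str) = Σ Wₕ²(1−fₕ)sₕ²/nₕ with Wₕ = Nₕ/47535:
  Dept IV: (15522/47535)²·(1−621/15522)·1800/621 = 0.29669963
  Dept II: (13622/47535)²·(1−2878/13622)·1360/2878 = 0.03060751
  Dept I: (18391/47535)²·(1−2344/18391)·3449/2344 = 0.19217982
  → Var(ȳ_str) = 0.51948696.
Var(ȳ_srs) = (1 − 5843/47535)·3627/5843 = 0.5444411.
deff = 0.51948696 / 0.5444411 = 0.9542.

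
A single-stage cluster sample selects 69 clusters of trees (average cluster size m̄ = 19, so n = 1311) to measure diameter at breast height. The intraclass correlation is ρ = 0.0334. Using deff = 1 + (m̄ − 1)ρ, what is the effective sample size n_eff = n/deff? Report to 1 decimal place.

deff = 1 + (19 − 1)·0.0334 = 1 + 0.6012 = 1.6012.
n_eff = 1311 / 1.6012 = 818.8.

818.8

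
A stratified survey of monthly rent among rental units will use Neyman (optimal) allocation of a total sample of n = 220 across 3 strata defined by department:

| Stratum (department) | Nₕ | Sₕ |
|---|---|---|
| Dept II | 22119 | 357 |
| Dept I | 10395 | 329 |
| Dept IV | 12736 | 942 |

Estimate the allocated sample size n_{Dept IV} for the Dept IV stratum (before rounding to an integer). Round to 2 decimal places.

113.21

Neyman allocation: nₕ = n·NₕSₕ / Σⱼ NⱼSⱼ.
Σ NⱼSⱼ = 22119·357 + 10395·329 + 12736·942 = 2.331375 × 10^7.
n_{Dept IV} = 220·12736·942 / (2.331375 × 10^7) = 113.21.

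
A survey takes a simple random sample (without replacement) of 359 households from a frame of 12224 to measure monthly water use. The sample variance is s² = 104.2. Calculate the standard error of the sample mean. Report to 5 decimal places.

Under SRS without replacement, Var(ȳ) = (1 − f)·s²/n with f = n/N = 359/12224 = 0.02936846.
Var(ȳ) = (1 − 0.02936846)·104.2/359 = 0.97063154·0.2902507 = 0.28172648.
SE(ȳ) = √(0.28172648) = 0.53078.

0.53078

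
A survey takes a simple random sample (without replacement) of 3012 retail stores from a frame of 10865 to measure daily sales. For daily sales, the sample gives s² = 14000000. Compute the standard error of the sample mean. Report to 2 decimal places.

Under SRS without replacement, Var(ȳ) = (1 − f)·s²/n with f = n/N = 3012/10865 = 0.27722043.
Var(ȳ) = (1 − 0.27722043)·14000000/3012 = 0.72277957·4648.0744 = 3359.5332.
SE(ȳ) = √(3359.5332) = 57.96.

57.96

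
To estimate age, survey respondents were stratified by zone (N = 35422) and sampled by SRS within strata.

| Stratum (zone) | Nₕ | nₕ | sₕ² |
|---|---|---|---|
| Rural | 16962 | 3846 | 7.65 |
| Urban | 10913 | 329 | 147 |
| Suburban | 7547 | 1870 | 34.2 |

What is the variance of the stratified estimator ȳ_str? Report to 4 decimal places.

0.0421

Var(ȳ_str) = Σₕ Wₕ²(1 − fₕ)sₕ²/nₕ with Wₕ = Nₕ/N, N = 35422.
Rural: Wₕ = 0.47885495; term = 0.47885495²·(1 − 0.22674213)·7.65/3846 = 3.5268295 × 10^-4.
Urban: Wₕ = 0.30808537; term = 0.30808537²·(1 − 0.03014753)·147/329 = 0.041131.
Suburban: Wₕ = 0.21305968; term = 0.21305968²·(1 − 0.24778058)·34.2/1870 = 6.2449877 × 10^-4.
Sum = 0.042108182.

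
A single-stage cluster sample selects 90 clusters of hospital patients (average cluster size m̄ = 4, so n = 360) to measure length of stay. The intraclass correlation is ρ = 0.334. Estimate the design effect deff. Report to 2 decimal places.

2.00

deff = 1 + (4 − 1)·0.334 = 1 + 1.002 = 2.002.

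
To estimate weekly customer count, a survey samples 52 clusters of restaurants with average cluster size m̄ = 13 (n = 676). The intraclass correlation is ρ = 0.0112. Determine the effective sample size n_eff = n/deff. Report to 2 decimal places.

deff = 1 + (13 − 1)·0.0112 = 1 + 0.1344 = 1.1344.
n_eff = 676 / 1.1344 = 595.91.

595.91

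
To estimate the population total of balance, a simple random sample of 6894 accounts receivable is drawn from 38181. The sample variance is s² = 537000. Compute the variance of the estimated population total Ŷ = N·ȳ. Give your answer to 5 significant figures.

9.3050 × 10^10

Var(Ŷ) = N²·Var(ȳ) = N²·(1 − n/N)·s²/n.
f = 6894/38181 = 0.18056101; Var(ȳ) = 0.81943899·537000/6894 = 63.829234.
Var(Ŷ) = 38181² · 63.829234 = 9.304954 × 10^10.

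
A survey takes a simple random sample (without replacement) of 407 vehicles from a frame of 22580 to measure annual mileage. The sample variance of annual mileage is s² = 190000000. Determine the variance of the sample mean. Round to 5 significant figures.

Under SRS without replacement, Var(ȳ) = (1 − f)·s²/n with f = n/N = 407/22580 = 0.01802480.
Var(ȳ) = (1 − 0.01802480)·190000000/407 = 0.98197520·466830.47 = 458415.94.

458420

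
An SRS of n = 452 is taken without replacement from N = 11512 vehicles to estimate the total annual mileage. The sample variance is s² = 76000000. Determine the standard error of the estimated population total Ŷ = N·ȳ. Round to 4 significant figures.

Var(Ŷ) = N²·Var(ȳ) = N²·(1 − n/N)·s²/n.
f = 452/11512 = 0.03926338; Var(ȳ) = 0.96073662·76000000/452 = 161539.79.
Var(Ŷ) = 11512² · 161539.79 = 2.1408245 × 10^13.
SE(Ŷ) = √(2.1408245 × 10^13) = 4.627 × 10^6.

4.627 × 10^6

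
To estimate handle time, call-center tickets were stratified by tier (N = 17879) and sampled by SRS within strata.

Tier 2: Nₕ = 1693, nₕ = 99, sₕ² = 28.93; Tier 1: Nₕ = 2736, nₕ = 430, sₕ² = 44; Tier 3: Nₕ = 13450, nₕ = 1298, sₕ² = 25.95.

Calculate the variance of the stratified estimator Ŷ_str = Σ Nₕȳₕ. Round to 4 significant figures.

Var(Ŷ_str) = Σₕ Nₕ²(1 − fₕ)sₕ²/nₕ.
Tier 2: 1693²·(1 − 99/1693)·28.93/99 = 788603.16.
Tier 1: 2736²·(1 − 430/2736)·44/430 = 645594.2.
Tier 3: 13450²·(1 − 1298/13450)·25.95/1298 = 3.2676288 × 10^6.
Sum = 4.7018262 × 10^6.

4.702 × 10^6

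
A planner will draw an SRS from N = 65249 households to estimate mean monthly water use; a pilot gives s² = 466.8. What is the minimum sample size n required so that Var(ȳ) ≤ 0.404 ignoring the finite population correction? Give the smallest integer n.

1156

Without fpc, n₀ = s²/D = 466.8/0.404 = 1155.4455.
Rounding up, n = 1156.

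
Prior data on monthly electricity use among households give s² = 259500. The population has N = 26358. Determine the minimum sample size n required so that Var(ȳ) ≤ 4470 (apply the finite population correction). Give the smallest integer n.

58

Without fpc, n₀ = s²/D = 259500/4470 = 58.0537.
With fpc, (1 − n/N)·s²/n ≤ D requires n ≥ n₀/(1 + n₀/N) = 58.0537/(1 + 58.0537/26358) = 57.9261.
Rounding up, n = 58.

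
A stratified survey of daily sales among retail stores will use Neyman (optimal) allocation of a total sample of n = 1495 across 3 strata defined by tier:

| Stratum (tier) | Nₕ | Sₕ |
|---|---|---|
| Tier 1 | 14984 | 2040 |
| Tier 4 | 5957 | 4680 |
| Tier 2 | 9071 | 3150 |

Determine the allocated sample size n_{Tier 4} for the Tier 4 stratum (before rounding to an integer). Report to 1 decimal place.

Neyman allocation: nₕ = n·NₕSₕ / Σⱼ NⱼSⱼ.
Σ NⱼSⱼ = 14984·2040 + 5957·4680 + 9071·3150 = 8.701977 × 10^7.
n_{Tier 4} = 1495·5957·4680 / (8.701977 × 10^7) = 479.0.

479.0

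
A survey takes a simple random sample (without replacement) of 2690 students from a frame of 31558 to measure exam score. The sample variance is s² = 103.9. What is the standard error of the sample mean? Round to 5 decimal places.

0.18797

Under SRS without replacement, Var(ȳ) = (1 − f)·s²/n with f = n/N = 2690/31558 = 0.08523988.
Var(ȳ) = (1 − 0.08523988)·103.9/2690 = 0.91476012·0.038624535 = 0.035332185.
SE(ȳ) = √(0.035332185) = 0.18797.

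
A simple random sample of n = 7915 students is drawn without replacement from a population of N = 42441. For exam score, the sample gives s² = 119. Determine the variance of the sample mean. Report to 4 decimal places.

Under SRS without replacement, Var(ȳ) = (1 − f)·s²/n with f = n/N = 7915/42441 = 0.18649419.
Var(ȳ) = (1 − 0.18649419)·119/7915 = 0.81350581·0.015034744 = 0.012230852.

0.0122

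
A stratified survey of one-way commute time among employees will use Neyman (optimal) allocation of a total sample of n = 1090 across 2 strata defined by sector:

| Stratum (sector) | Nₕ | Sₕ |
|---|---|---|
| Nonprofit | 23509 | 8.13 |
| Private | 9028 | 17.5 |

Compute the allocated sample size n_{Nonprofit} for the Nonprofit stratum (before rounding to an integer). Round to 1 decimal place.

Neyman allocation: nₕ = n·NₕSₕ / Σⱼ NⱼSⱼ.
Σ NⱼSⱼ = 23509·8.13 + 9028·17.5 = 349118.17.
n_{Nonprofit} = 1090·23509·8.13 / 349118.17 = 596.7.

596.7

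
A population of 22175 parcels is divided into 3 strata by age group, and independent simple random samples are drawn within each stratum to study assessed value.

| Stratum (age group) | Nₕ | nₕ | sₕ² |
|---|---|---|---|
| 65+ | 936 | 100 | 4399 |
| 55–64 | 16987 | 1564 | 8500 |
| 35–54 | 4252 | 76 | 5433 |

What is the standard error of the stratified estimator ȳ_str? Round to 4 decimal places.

2.3552

Var(ȳ_str) = Σₕ Wₕ²(1 − fₕ)sₕ²/nₕ with Wₕ = Nₕ/N, N = 22175.
65+: Wₕ = 0.04220970; term = 0.04220970²·(1 − 0.10683761)·4399/100 = 0.070001739.
55–64: Wₕ = 0.76604284; term = 0.76604284²·(1 − 0.09207041)·8500/1564 = 2.8956127.
35–54: Wₕ = 0.19174746; term = 0.19174746²·(1 − 0.01787394)·5433/76 = 2.5813839.
Sum = 5.5469983.
SE = √(5.5469983) = 2.3552.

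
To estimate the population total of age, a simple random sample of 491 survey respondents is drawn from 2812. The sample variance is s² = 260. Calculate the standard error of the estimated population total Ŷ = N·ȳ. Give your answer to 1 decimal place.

Var(Ŷ) = N²·Var(ȳ) = N²·(1 − n/N)·s²/n.
f = 491/2812 = 0.17460882; Var(ȳ) = 0.82539118·260/491 = 0.43707069.
Var(Ŷ) = 2812² · 0.43707069 = 3.4560683 × 10^6.
SE(Ŷ) = √(3.4560683 × 10^6) = 1859.1.

1859.1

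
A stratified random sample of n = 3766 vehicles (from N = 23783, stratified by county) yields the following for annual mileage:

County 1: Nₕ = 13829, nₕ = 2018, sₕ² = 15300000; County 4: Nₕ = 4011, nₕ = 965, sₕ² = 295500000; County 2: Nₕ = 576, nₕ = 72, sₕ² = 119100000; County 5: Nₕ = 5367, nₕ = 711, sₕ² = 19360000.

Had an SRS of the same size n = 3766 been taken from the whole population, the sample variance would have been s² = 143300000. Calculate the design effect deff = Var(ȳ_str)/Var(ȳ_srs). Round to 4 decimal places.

Var(ȳ_str) = Σ Wₕ²(1−fₕ)sₕ²/nₕ with Wₕ = Nₕ/23783:
  County 1: (13829/23783)²·(1−2018/13829)·15300000/2018 = 2189.3462
  County 4: (4011/23783)²·(1−965/4011)·295500000/965 = 6614.2326
  County 2: (576/23783)²·(1−72/576)·119100000/72 = 848.98304
  County 5: (5367/23783)²·(1−711/5367)·19360000/711 = 1202.9485
  → Var(ȳ_str) = 10855.51.
Var(ȳ_srs) = (1 − 3766/23783)·143300000/3766 = 32025.67.
deff = 10855.51 / 32025.67 = 0.3390.

0.3390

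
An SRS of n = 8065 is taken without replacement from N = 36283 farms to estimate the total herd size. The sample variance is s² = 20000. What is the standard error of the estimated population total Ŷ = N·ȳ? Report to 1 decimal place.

50388.0

Var(Ŷ) = N²·Var(ȳ) = N²·(1 − n/N)·s²/n.
f = 8065/36283 = 0.22228041; Var(ȳ) = 0.77771959·20000/8065 = 1.9286289.
Var(Ŷ) = 36283² · 1.9286289 = 2.5389553 × 10^9.
SE(Ŷ) = √(2.5389553 × 10^9) = 50388.0.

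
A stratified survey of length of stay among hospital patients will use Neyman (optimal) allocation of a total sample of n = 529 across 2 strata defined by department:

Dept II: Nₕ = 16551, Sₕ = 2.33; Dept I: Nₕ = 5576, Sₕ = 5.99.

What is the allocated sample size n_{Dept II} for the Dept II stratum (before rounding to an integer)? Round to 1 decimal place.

283.5

Neyman allocation: nₕ = n·NₕSₕ / Σⱼ NⱼSⱼ.
Σ NⱼSⱼ = 16551·2.33 + 5576·5.99 = 71964.07.
n_{Dept II} = 529·16551·2.33 / 71964.07 = 283.5.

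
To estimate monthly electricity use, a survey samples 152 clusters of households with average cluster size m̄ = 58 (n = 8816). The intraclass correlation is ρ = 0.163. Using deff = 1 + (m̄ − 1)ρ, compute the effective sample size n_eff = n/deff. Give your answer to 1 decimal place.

deff = 1 + (58 − 1)·0.163 = 1 + 9.291 = 10.291.
n_eff = 8816 / 10.291 = 856.7.

856.7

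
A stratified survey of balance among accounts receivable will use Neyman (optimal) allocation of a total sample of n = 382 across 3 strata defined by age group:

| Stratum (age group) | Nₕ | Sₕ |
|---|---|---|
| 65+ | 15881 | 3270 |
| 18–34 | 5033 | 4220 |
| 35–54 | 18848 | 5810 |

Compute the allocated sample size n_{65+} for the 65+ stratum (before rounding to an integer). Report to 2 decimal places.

108.59

Neyman allocation: nₕ = n·NₕSₕ / Σⱼ NⱼSⱼ.
Σ NⱼSⱼ = 15881·3270 + 5033·4220 + 18848·5810 = 1.8267701 × 10^8.
n_{65+} = 382·15881·3270 / (1.8267701 × 10^8) = 108.59.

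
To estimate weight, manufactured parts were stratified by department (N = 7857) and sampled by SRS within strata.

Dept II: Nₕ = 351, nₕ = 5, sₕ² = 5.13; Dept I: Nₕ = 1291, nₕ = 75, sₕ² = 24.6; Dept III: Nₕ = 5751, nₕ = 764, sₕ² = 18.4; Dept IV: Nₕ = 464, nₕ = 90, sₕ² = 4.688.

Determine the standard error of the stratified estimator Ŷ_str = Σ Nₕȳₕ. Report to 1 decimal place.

Var(Ŷ_str) = Σₕ Nₕ²(1 − fₕ)sₕ²/nₕ.
Dept II: 351²·(1 − 5/351)·5.13/5 = 124603.6.
Dept I: 1291²·(1 − 75/1291)·24.6/75 = 514912.77.
Dept III: 5751²·(1 − 764/5751)·18.4/764 = 690728.22.
Dept IV: 464²·(1 − 90/464)·4.688/90 = 9039.2974.
Sum = 1.3392839 × 10^6.
SE = √(1.3392839 × 10^6) = 1157.3.

1157.3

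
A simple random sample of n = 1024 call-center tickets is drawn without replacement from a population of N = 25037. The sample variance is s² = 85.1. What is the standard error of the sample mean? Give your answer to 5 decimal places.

Under SRS without replacement, Var(ȳ) = (1 − f)·s²/n with f = n/N = 1024/25037 = 0.04089947.
Var(ȳ) = (1 − 0.04089947)·85.1/1024 = 0.95910053·0.083105469 = 0.079706499.
SE(ȳ) = √(0.079706499) = 0.28232.

0.28232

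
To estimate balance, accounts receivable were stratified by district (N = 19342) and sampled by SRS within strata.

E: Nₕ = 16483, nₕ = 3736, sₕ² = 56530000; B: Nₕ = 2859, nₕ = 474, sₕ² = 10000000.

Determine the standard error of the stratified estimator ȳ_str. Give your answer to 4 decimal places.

94.2468

Var(ȳ_str) = Σₕ Wₕ²(1 − fₕ)sₕ²/nₕ with Wₕ = Nₕ/N, N = 19342.
E: Wₕ = 0.85218695; term = 0.85218695²·(1 − 0.22665777)·56530000/3736 = 8497.9389.
B: Wₕ = 0.14781305; term = 0.14781305²·(1 − 0.16579224)·10000000/474 = 384.52222.
Sum = 8882.4611.
SE = √(8882.4611) = 94.2468.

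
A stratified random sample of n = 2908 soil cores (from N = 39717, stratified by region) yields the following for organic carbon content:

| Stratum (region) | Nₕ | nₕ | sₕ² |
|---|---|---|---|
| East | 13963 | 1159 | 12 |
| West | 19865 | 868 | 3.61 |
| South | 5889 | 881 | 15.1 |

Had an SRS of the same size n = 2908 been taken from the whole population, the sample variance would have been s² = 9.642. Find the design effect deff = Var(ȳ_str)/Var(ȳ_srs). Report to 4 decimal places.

Var(ȳ_str) = Σ Wₕ²(1−fₕ)sₕ²/nₕ with Wₕ = Nₕ/39717:
  East: (13963/39717)²·(1−1159/13963)·12/1159 = 0.0011734628
  West: (19865/39717)²·(1−868/19865)·3.61/868 = 9.949659 × 10^-4
  South: (5889/39717)²·(1−881/5889)·15.1/881 = 3.204454 × 10^-4
  → Var(ȳ_str) = 0.0024888741.
Var(ȳ_srs) = (1 − 2908/39717)·9.642/2908 = 0.0030729133.
deff = 0.0024888741 / 0.0030729133 = 0.8099.

0.8099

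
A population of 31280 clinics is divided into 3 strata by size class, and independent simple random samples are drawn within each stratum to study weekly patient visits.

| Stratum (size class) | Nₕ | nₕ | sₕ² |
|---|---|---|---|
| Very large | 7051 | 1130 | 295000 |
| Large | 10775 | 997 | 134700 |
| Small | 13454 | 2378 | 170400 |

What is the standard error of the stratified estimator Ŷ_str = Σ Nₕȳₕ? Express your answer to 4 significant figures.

Var(Ŷ_str) = Σₕ Nₕ²(1 − fₕ)sₕ²/nₕ.
Very large: 7051²·(1 − 1130/7051)·295000/1130 = 1.0899068 × 10^10.
Large: 10775²·(1 − 997/10775)·134700/997 = 1.4234419 × 10^10.
Small: 13454²·(1 − 2378/13454)·170400/2378 = 1.0678054 × 10^10.
Sum = 3.5811541 × 10^10.
SE = √(3.5811541 × 10^10) = 189200.

189200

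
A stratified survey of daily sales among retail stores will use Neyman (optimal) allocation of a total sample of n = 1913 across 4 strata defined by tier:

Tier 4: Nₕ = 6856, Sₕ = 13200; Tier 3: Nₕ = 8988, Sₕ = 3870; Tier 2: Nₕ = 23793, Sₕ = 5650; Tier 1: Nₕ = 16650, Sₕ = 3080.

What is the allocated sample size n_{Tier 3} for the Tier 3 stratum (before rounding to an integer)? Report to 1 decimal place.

Neyman allocation: nₕ = n·NₕSₕ / Σⱼ NⱼSⱼ.
Σ NⱼSⱼ = 6856·13200 + 8988·3870 + 23793·5650 + 16650·3080 = 3.1099521 × 10^8.
n_{Tier 3} = 1913·8988·3870 / (3.1099521 × 10^8) = 214.0.

214.0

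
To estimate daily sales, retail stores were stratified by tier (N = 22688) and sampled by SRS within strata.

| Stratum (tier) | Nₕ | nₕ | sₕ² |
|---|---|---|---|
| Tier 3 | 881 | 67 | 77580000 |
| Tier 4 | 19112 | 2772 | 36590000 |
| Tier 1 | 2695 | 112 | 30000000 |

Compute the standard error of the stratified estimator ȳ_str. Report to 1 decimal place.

115.1

Var(ȳ_str) = Σₕ Wₕ²(1 − fₕ)sₕ²/nₕ with Wₕ = Nₕ/N, N = 22688.
Tier 3: Wₕ = 0.03883110; term = 0.03883110²·(1 − 0.07604994)·77580000/67 = 1613.1801.
Tier 4: Wₕ = 0.84238364; term = 0.84238364²·(1 − 0.14503977)·36590000/2772 = 8008.2006.
Tier 1: Wₕ = 0.11878526; term = 0.11878526²·(1 − 0.04155844)·30000000/112 = 3622.3798.
Sum = 13243.761.
SE = √(13243.761) = 115.1.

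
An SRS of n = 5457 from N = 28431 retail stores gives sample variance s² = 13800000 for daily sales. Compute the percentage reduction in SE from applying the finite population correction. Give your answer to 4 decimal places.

10.1078

f = n/N = 5457/28431 = 0.19193838.
SE_no-fpc = √(s²/n) = 50.287792; SE_fpc = √((1−f)s²/n) = 45.204827.
Ratio = √(1−f) = 0.89892248. Reduction = 100·(1 − 0.89892248) = 10.1078%.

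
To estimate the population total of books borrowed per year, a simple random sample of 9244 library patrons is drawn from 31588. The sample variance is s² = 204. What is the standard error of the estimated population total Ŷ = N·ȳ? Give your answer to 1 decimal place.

Var(Ŷ) = N²·Var(ȳ) = N²·(1 − n/N)·s²/n.
f = 9244/31588 = 0.29264278; Var(ȳ) = 0.70735722·204/9244 = 0.01561022.
Var(Ŷ) = 31588² · 0.01561022 = 1.5575905 × 10^7.
SE(Ŷ) = √(1.5575905 × 10^7) = 3946.6.

3946.6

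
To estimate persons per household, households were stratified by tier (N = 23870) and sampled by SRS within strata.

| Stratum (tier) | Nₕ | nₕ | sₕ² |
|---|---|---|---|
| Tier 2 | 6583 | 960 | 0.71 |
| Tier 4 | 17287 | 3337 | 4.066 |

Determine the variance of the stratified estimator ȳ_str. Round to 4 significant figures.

Var(ȳ_str) = Σₕ Wₕ²(1 − fₕ)sₕ²/nₕ with Wₕ = Nₕ/N, N = 23870.
Tier 2: Wₕ = 0.27578550; term = 0.27578550²·(1 − 0.14583017)·0.71/960 = 4.8047878 × 10^-5.
Tier 4: Wₕ = 0.72421450; term = 0.72421450²·(1 − 0.19303523)·4.066/3337 = 5.1570361 × 10^-4.
Sum = 5.6375149 × 10^-4.

5.638 × 10^-4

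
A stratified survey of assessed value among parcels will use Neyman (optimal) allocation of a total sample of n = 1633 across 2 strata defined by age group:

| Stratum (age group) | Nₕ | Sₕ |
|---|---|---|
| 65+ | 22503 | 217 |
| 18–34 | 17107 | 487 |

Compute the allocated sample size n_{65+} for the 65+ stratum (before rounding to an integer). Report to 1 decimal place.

603.5

Neyman allocation: nₕ = n·NₕSₕ / Σⱼ NⱼSⱼ.
Σ NⱼSⱼ = 22503·217 + 17107·487 = 1.321426 × 10^7.
n_{65+} = 1633·22503·217 / (1.321426 × 10^7) = 603.5.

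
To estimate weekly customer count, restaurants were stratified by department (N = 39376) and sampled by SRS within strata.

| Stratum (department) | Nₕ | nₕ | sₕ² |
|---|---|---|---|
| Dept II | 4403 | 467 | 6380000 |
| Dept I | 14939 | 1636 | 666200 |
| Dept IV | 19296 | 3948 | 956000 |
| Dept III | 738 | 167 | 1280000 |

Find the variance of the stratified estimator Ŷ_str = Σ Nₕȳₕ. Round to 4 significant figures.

Var(Ŷ_str) = Σₕ Nₕ²(1 − fₕ)sₕ²/nₕ.
Dept II: 4403²·(1 − 467/4403)·6380000/467 = 2.3675959 × 10^11.
Dept I: 14939²·(1 − 1636/14939)·666200/1636 = 8.0926815 × 10^10.
Dept IV: 19296²·(1 − 3948/19296)·956000/3948 = 7.171332 × 10^10.
Dept III: 738²·(1 − 167/738)·1280000/167 = 3.2298769 × 10^9.
Sum = 3.926296 × 10^11.

3.926 × 10^11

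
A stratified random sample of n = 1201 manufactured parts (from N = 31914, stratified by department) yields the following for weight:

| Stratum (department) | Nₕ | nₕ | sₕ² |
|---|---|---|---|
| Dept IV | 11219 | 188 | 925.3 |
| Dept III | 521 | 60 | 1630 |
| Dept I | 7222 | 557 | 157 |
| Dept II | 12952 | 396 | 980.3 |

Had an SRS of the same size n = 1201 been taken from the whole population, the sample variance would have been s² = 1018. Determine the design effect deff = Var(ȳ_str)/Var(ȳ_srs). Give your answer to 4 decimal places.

Var(ȳ_str) = Σ Wₕ²(1−fₕ)sₕ²/nₕ with Wₕ = Nₕ/31914:
  Dept IV: (11219/31914)²·(1−188/11219)·925.3/188 = 0.59804142
  Dept III: (521/31914)²·(1−60/521)·1630/60 = 0.0064063774
  Dept I: (7222/31914)²·(1−557/7222)·157/557 = 0.013321085
  Dept II: (12952/31914)²·(1−396/12952)·980.3/396 = 0.39526602
  → Var(ȳ_str) = 1.0130349.
Var(ȳ_srs) = (1 − 1201/31914)·1018/1201 = 0.81572875.
deff = 1.0130349 / 0.81572875 = 1.2419.

1.2419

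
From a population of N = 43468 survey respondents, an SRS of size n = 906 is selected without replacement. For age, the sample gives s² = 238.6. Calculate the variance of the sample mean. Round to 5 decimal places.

Under SRS without replacement, Var(ȳ) = (1 − f)·s²/n with f = n/N = 906/43468 = 0.02084292.
Var(ȳ) = (1 − 0.02084292)·238.6/906 = 0.97915708·0.26335541 = 0.25786631.

0.25787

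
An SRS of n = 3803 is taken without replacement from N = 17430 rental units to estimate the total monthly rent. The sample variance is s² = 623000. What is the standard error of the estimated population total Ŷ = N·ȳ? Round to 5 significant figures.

Var(Ŷ) = N²·Var(ȳ) = N²·(1 − n/N)·s²/n.
f = 3803/17430 = 0.21818703; Var(ȳ) = 0.78181297·623000/3803 = 128.07507.
Var(Ŷ) = 17430² · 128.07507 = 3.8909834 × 10^10.
SE(Ŷ) = √(3.8909834 × 10^10) = 197260.

197260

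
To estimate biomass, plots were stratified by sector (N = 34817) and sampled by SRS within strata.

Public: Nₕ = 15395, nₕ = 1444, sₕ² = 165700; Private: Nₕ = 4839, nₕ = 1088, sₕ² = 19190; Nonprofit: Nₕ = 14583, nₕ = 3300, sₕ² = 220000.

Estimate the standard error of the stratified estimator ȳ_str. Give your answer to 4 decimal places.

Var(ȳ_str) = Σₕ Wₕ²(1 − fₕ)sₕ²/nₕ with Wₕ = Nₕ/N, N = 34817.
Public: Wₕ = 0.44216906; term = 0.44216906²·(1 − 0.09379669)·165700/1444 = 20.330949.
Private: Wₕ = 0.13898383; term = 0.13898383²·(1 − 0.22483984)·19190/1088 = 0.26409858.
Nonprofit: Wₕ = 0.41884711; term = 0.41884711²·(1 − 0.22629089)·220000/3300 = 9.0489359.
Sum = 29.643983.
SE = √(29.643983) = 5.4446.

5.4446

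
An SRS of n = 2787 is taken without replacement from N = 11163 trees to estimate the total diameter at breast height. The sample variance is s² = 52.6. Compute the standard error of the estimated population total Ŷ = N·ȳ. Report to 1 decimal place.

Var(Ŷ) = N²·Var(ȳ) = N²·(1 − n/N)·s²/n.
f = 2787/11163 = 0.24966407; Var(ȳ) = 0.75033593·52.6/2787 = 0.014161346.
Var(Ŷ) = 11163² · 0.014161346 = 1.7646817 × 10^6.
SE(Ŷ) = √(1.7646817 × 10^6) = 1328.4.

1328.4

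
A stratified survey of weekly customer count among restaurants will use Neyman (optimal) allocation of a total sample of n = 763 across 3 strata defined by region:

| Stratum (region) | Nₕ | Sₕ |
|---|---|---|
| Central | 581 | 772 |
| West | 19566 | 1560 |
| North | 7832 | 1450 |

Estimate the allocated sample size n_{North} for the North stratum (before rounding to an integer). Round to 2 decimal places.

Neyman allocation: nₕ = n·NₕSₕ / Σⱼ NⱼSⱼ.
Σ NⱼSⱼ = 581·772 + 19566·1560 + 7832·1450 = 4.2327892 × 10^7.
n_{North} = 763·7832·1450 / (4.2327892 × 10^7) = 204.71.

204.71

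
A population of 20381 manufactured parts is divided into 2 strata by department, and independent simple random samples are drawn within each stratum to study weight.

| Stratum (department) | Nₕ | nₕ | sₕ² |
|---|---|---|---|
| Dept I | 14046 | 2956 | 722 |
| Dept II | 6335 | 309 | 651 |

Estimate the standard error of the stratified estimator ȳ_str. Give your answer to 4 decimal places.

0.5341

Var(ȳ_str) = Σₕ Wₕ²(1 − fₕ)sₕ²/nₕ with Wₕ = Nₕ/N, N = 20381.
Dept I: Wₕ = 0.68917129; term = 0.68917129²·(1 − 0.21045137)·722/2956 = 0.091593784.
Dept II: Wₕ = 0.31082871; term = 0.31082871²·(1 − 0.04877664)·651/309 = 0.19361869.
Sum = 0.28521247.
SE = √(0.28521247) = 0.5341.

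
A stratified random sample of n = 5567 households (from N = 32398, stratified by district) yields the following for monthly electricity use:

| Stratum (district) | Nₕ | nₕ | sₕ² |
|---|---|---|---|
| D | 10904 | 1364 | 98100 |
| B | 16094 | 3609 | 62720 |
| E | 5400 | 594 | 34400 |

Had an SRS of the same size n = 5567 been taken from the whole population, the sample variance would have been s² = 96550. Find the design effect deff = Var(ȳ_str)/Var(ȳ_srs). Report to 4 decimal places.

Var(ȳ_str) = Σ Wₕ²(1−fₕ)sₕ²/nₕ with Wₕ = Nₕ/32398:
  D: (10904/32398)²·(1−1364/10904)·98100/1364 = 7.1277499
  B: (16094/32398)²·(1−3609/16094)·62720/3609 = 3.326866
  E: (5400/32398)²·(1−594/5400)·34400/594 = 1.4319014
  → Var(ȳ_str) = 11.886517.
Var(ȳ_srs) = (1 − 5567/32398)·96550/5567 = 14.363151.
deff = 11.886517 / 14.363151 = 0.8276.

0.8276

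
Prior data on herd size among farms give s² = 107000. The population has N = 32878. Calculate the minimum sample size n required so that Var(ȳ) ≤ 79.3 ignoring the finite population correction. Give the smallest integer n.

1350

Without fpc, n₀ = s²/D = 107000/79.3 = 1349.3064.
Rounding up, n = 1350.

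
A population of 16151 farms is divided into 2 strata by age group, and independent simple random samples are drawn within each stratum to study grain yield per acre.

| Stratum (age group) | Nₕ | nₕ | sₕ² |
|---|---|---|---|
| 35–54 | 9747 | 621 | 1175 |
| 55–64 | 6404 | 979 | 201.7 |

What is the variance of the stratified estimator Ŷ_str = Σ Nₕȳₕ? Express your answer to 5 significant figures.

1.7546 × 10^8

Var(Ŷ_str) = Σₕ Nₕ²(1 − fₕ)sₕ²/nₕ.
35–54: 9747²·(1 − 621/9747)·1175/621 = 1.6830526 × 10^8.
55–64: 6404²·(1 − 979/6404)·201.7/979 = 7.1577129 × 10^6.
Sum = 1.7546297 × 10^8.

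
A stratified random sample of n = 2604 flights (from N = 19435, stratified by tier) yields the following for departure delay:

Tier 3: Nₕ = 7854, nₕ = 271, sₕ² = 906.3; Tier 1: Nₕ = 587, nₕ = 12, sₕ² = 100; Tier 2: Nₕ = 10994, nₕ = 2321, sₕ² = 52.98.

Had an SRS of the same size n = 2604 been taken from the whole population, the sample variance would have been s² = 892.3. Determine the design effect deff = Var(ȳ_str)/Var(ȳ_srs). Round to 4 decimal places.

Var(ȳ_str) = Σ Wₕ²(1−fₕ)sₕ²/nₕ with Wₕ = Nₕ/19435:
  Tier 3: (7854/19435)²·(1−271/7854)·906.3/271 = 0.52730945
  Tier 1: (587/19435)²·(1−12/587)·100/12 = 0.0074465586
  Tier 2: (10994/19435)²·(1−2321/10994)·52.98/2321 = 0.0057622594
  → Var(ȳ_str) = 0.54051827.
Var(ȳ_srs) = (1 − 2604/19435)·892.3/2604 = 0.29675312.
deff = 0.54051827 / 0.29675312 = 1.8214.

1.8214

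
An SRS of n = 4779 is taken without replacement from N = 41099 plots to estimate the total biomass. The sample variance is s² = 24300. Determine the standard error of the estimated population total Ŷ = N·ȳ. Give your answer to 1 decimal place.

Var(Ŷ) = N²·Var(ȳ) = N²·(1 − n/N)·s²/n.
f = 4779/41099 = 0.11628020; Var(ȳ) = 0.88371980·24300/4779 = 4.4934905.
Var(Ŷ) = 41099² · 4.4934905 = 7.5900797 × 10^9.
SE(Ŷ) = √(7.5900797 × 10^9) = 87121.1.

87121.1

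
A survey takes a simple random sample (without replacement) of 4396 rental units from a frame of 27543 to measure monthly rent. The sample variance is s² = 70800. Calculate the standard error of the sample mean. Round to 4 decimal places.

Under SRS without replacement, Var(ȳ) = (1 − f)·s²/n with f = n/N = 4396/27543 = 0.15960498.
Var(ȳ) = (1 − 0.15960498)·70800/4396 = 0.84039502·16.105551 = 13.535024.
SE(ȳ) = √(13.535024) = 3.6790.

3.6790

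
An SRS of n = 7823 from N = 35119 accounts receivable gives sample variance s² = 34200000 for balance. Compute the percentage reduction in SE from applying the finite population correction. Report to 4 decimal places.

f = n/N = 7823/35119 = 0.22275691.
SE_no-fpc = √(s²/n) = 66.119017; SE_fpc = √((1−f)s²/n) = 58.291445.
Ratio = √(1−f) = 0.88161391. Reduction = 100·(1 − 0.88161391) = 11.8386%.

11.8386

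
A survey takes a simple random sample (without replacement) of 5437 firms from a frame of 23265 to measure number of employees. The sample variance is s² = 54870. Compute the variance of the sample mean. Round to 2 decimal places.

7.73

Under SRS without replacement, Var(ȳ) = (1 − f)·s²/n with f = n/N = 5437/23265 = 0.23369869.
Var(ȳ) = (1 − 0.23369869)·54870/5437 = 0.76630131·10.091962 = 7.7334841.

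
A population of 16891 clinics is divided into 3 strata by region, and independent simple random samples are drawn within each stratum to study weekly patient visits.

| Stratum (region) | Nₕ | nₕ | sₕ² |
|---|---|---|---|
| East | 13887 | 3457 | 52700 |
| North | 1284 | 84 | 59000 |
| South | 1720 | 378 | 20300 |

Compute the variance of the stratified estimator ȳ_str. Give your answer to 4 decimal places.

11.9669

Var(ȳ_str) = Σₕ Wₕ²(1 − fₕ)sₕ²/nₕ with Wₕ = Nₕ/N, N = 16891.
East: Wₕ = 0.82215381; term = 0.82215381²·(1 − 0.24893786)·52700/3457 = 7.7391498.
North: Wₕ = 0.07601681; term = 0.07601681²·(1 − 0.06542056)·59000/84 = 3.7932221.
South: Wₕ = 0.10182938; term = 0.10182938²·(1 − 0.21976744)·20300/378 = 0.43448469.
Sum = 11.966857.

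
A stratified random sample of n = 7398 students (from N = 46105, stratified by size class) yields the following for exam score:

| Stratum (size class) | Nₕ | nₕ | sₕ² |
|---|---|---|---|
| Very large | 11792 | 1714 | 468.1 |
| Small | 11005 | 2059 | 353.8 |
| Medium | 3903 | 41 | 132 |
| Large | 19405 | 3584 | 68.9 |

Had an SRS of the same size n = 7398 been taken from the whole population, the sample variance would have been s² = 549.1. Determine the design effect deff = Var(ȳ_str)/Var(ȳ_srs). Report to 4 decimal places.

0.7837

Var(ȳ_str) = Σ Wₕ²(1−fₕ)sₕ²/nₕ with Wₕ = Nₕ/46105:
  Very large: (11792/46105)²·(1−1714/11792)·468.1/1714 = 0.015268402
  Small: (11005/46105)²·(1−2059/11005)·353.8/2059 = 0.0079583745
  Medium: (3903/46105)²·(1−41/3903)·132/41 = 0.022829944
  Large: (19405/46105)²·(1−3584/19405)·68.9/3584 = 0.0027765324
  → Var(ȳ_str) = 0.048833253.
Var(ȳ_srs) = (1 − 7398/46105)·549.1/7398 = 0.062312992.
deff = 0.048833253 / 0.062312992 = 0.7837.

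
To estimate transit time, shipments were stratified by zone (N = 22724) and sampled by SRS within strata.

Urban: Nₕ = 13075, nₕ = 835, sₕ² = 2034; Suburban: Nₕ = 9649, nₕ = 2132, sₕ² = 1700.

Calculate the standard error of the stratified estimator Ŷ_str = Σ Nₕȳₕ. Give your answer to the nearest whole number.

Var(Ŷ_str) = Σₕ Nₕ²(1 − fₕ)sₕ²/nₕ.
Urban: 13075²·(1 − 835/13075)·2034/835 = 3.8984107 × 10^8.
Suburban: 9649²·(1 − 2132/9649)·1700/2132 = 5.7834712 × 10^7.
Sum = 4.4767578 × 10^8.
SE = √(4.4767578 × 10^8) = 21158.

21158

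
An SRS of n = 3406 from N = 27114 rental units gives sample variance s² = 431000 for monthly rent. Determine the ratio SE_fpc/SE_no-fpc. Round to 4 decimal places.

0.9351

f = n/N = 3406/27114 = 0.12561776.
SE_no-fpc = √(s²/n) = 11.249062; SE_fpc = √((1−f)s²/n) = 10.518819.
Ratio = √(1−f) = 0.93508408.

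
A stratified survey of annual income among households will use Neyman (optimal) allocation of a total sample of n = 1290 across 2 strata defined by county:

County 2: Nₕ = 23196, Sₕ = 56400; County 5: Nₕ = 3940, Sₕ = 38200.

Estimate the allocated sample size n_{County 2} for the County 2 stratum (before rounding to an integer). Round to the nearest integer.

Neyman allocation: nₕ = n·NₕSₕ / Σⱼ NⱼSⱼ.
Σ NⱼSⱼ = 23196·56400 + 3940·38200 = 1.4587624 × 10^9.
n_{County 2} = 1290·23196·56400 / (1.4587624 × 10^9) = 1157.

1157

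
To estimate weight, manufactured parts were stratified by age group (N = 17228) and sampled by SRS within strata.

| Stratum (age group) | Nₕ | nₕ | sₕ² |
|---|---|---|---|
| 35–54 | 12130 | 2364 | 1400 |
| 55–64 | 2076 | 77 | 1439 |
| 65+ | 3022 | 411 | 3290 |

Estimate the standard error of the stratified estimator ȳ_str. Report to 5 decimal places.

Var(ȳ_str) = Σₕ Wₕ²(1 − fₕ)sₕ²/nₕ with Wₕ = Nₕ/N, N = 17228.
35–54: Wₕ = 0.70408637; term = 0.70408637²·(1 − 0.19488871)·1400/2364 = 0.23636782.
55–64: Wₕ = 0.12050151; term = 0.12050151²·(1 − 0.03709056)·1439/77 = 0.26130065.
65+: Wₕ = 0.17541212; term = 0.17541212²·(1 − 0.13600265)·3290/411 = 0.21280689.
Sum = 0.71047536.
SE = √(0.71047536) = 0.84290.

0.84290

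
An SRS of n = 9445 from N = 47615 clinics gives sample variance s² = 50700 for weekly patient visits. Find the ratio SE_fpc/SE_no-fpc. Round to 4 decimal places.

f = n/N = 9445/47615 = 0.19836186.
SE_no-fpc = √(s²/n) = 2.3168771; SE_fpc = √((1−f)s²/n) = 2.0743985.
Ratio = √(1−f) = 0.89534247.

0.8953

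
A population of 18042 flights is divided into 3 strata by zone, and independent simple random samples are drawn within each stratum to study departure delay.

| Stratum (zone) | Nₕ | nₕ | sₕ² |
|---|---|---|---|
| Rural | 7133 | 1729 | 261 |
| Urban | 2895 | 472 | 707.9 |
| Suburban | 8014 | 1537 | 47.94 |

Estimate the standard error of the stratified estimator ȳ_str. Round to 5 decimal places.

Var(ȳ_str) = Σₕ Wₕ²(1 − fₕ)sₕ²/nₕ with Wₕ = Nₕ/N, N = 18042.
Rural: Wₕ = 0.39535528; term = 0.39535528²·(1 − 0.24239450)·261/1729 = 0.017875727.
Urban: Wₕ = 0.16045893; term = 0.16045893²·(1 − 0.16303972)·707.9/472 = 0.032319344.
Suburban: Wₕ = 0.44418579; term = 0.44418579²·(1 − 0.19178937)·47.94/1537 = 0.0049736823.
Sum = 0.055168753.
SE = √(0.055168753) = 0.23488.

0.23488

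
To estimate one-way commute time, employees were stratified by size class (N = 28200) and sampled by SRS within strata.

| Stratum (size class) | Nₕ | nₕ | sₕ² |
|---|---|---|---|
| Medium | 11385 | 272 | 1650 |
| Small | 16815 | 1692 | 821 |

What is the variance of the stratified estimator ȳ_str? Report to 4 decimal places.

Var(ȳ_str) = Σₕ Wₕ²(1 − fₕ)sₕ²/nₕ with Wₕ = Nₕ/N, N = 28200.
Medium: Wₕ = 0.40372340; term = 0.40372340²·(1 − 0.02389108)·1650/272 = 0.96511968.
Small: Wₕ = 0.59627660; term = 0.59627660²·(1 − 0.10062444)·821/1692 = 0.15515987.
Sum = 1.1202796.

1.1203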